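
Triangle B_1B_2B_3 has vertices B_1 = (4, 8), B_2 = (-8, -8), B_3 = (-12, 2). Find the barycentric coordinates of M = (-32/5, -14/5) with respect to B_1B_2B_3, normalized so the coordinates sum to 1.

Signed area of the reference triangle: [B_1B_2B_3] = ½·(4·(-8−2) + (-8)·(2−8) + (-12)·(8−(-8))) = ½·(-40 + 48 − 192) = -92.
[MB_2B_3] = ½·((-32/5)·(-8−2) + (-8)·(2−(-14/5)) + (-12)·(-14/5−(-8))) = ½·(64 − 192/5 − 312/5) = -92/5, so the B_1-coordinate is (-92/5)/(-92) = 1/5.
[B_1MB_3] = ½·(4·(-14/5−2) + (-32/5)·(2−8) + (-12)·(8−(-14/5))) = ½·(-96/5 + 192/5 − 648/5) = -276/5, so the B_2-coordinate is 3/5.
[B_1B_2M] = ½·(4·(-8−(-14/5)) + (-8)·(-14/5−8) + (-32/5)·(8−(-8))) = ½·(-104/5 + 432/5 − 512/5) = -92/5, so the B_3-coordinate is 1/5.
Check: 1/5 + 3/5 + 1/5 = 1.

(1/5, 3/5, 1/5)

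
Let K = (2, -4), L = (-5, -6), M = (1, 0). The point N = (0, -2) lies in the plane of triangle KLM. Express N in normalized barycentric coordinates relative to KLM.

(1/5, 1/5, 3/5)

Signed area of the reference triangle: [KLM] = ½·(2·(-6−0) + (-5)·(0−(-4)) + 1·(-4−(-6))) = ½·(-12 − 20 + 2) = -15.
[NLM] = ½·(0·(-6−0) + (-5)·(0−(-2)) + 1·(-2−(-6))) = ½·(0 − 10 + 4) = -3, so the K-coordinate is (-3)/(-15) = 1/5.
[KNM] = ½·(2·(-2−0) + 0·(0−(-4)) + 1·(-4−(-2))) = ½·(-4 + 0 − 2) = -3, so the L-coordinate is 1/5.
[KLN] = ½·(2·(-6−(-2)) + (-5)·(-2−(-4)) + 0·(-4−(-6))) = ½·(-8 − 10 + 0) = -9, so the M-coordinate is 3/5.
Check: 1/5 + 1/5 + 3/5 = 1.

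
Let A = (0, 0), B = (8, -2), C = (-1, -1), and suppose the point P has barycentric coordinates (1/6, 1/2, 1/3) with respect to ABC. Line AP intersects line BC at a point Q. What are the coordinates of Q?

Line AP meets BC where the A-coordinate vanishes; zeroing P's A-weight and renormalizing leaves B, C-weights 1/2 : 1/3 → (3/5, 2/5).
So Q = (3/5)·B + (2/5)·C = (22/5, -8/5).

(22/5, -8/5)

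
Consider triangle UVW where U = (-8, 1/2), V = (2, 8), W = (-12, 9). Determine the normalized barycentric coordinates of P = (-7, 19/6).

Signed area of the reference triangle: [UVW] = ½·((-8)·(8−9) + 2·(9−(1/2)) + (-12)·(1/2−8)) = ½·(8 + 17 + 90) = 115/2.
[PVW] = ½·((-7)·(8−9) + 2·(9−(19/6)) + (-12)·(19/6−8)) = ½·(7 + 35/3 + 58) = 115/3, so the U-coordinate is (115/3)/(115/2) = 2/3.
[UPW] = ½·((-8)·(19/6−9) + (-7)·(9−(1/2)) + (-12)·(1/2−(19/6))) = ½·(140/3 − 119/2 + 32) = 115/12, so the V-coordinate is 1/6.
[UVP] = ½·((-8)·(8−(19/6)) + 2·(19/6−(1/2)) + (-7)·(1/2−8)) = ½·(-116/3 + 16/3 + 105/2) = 115/12, so the W-coordinate is 1/6.

(2/3, 1/6, 1/6)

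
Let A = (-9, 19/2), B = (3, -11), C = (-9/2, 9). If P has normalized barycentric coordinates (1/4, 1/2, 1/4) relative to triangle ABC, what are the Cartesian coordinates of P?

(-15/8, -7/8)

P = (1/4)·A + (1/2)·B + (1/4)·C.
x-coordinate: (1/4)·(-9) + (1/2)·3 + (1/4)·(-9/2) = -15/8.
y-coordinate: (1/4)·(19/2) + (1/2)·(-11) + (1/4)·9 = -7/8.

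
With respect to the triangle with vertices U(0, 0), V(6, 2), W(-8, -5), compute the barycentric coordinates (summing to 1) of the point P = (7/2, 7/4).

Signed area of the reference triangle: [UVW] = ½·(0·(2−(-5)) + 6·(-5−0) + (-8)·(0−2)) = ½·(0 − 30 + 16) = -7.
[PVW] = ½·((7/2)·(2−(-5)) + 6·(-5−(7/4)) + (-8)·(7/4−2)) = ½·(49/2 − 81/2 + 2) = -7, so the U-coordinate is (-7)/(-7) = 1.
[UPW] = ½·(0·(7/4−(-5)) + (7/2)·(-5−0) + (-8)·(0−(7/4))) = ½·(0 − 35/2 + 14) = -7/4, so the V-coordinate is 1/4.
[UVP] = ½·(0·(2−(7/4)) + 6·(7/4−0) + (7/2)·(0−2)) = ½·(0 + 21/2 − 7) = 7/4, so the W-coordinate is -1/4.

(1, 1/4, -1/4)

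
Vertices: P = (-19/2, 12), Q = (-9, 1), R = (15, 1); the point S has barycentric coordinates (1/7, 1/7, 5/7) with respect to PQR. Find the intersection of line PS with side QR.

Line PS meets QR where the P-coordinate vanishes; zeroing S's P-weight and renormalizing leaves Q, R-weights 1/7 : 5/7 → (1/6, 5/6).
So T = (1/6)·Q + (5/6)·R = (11, 1).

(11, 1)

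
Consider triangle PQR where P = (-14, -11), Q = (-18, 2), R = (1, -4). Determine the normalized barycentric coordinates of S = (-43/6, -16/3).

(1/3, 1/6, 1/2)

Signed area of the reference triangle: [PQR] = ½·((-14)·(2−(-4)) + (-18)·(-4−(-11)) + 1·(-11−2)) = ½·(-84 − 126 − 13) = -223/2.
[SQR] = ½·((-43/6)·(2−(-4)) + (-18)·(-4−(-16/3)) + 1·(-16/3−2)) = ½·(-43 − 24 − 22/3) = -223/6, so the P-coordinate is (-223/6)/(-223/2) = 1/3.
[PSR] = ½·((-14)·(-16/3−(-4)) + (-43/6)·(-4−(-11)) + 1·(-11−(-16/3))) = ½·(56/3 − 301/6 − 17/3) = -223/12, so the Q-coordinate is 1/6.
[PQS] = ½·((-14)·(2−(-16/3)) + (-18)·(-16/3−(-11)) + (-43/6)·(-11−2)) = ½·(-308/3 − 102 + 559/6) = -223/4, so the R-coordinate is 1/2.
Check: 1/3 + 1/6 + 1/2 = 1.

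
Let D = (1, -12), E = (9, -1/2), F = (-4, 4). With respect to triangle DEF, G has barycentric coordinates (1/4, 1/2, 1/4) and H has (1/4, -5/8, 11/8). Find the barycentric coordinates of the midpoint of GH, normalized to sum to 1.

Since both coordinate triples sum to 1, the midpoint's barycentrics are the componentwise average.
(1/4+1/4)/2 = 1/4; similarly -1/16 and 13/16.

(1/4, -1/16, 13/16)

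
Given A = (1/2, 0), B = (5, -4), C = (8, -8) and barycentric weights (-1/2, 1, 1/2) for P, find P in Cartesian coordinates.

P = (-1/2)·A + 1·B + (1/2)·C.
x-coordinate: (-1/2)·(1/2) + 1·5 + (1/2)·8 = 35/4.
y-coordinate: (-1/2)·0 + 1·(-4) + (1/2)·(-8) = -8.

(35/4, -8)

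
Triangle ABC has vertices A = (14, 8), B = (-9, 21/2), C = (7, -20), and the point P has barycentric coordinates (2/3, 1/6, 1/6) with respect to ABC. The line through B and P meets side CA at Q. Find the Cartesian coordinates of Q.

(63/5, 12/5)

Line BP meets CA where the B-coordinate vanishes; zeroing P's B-weight and renormalizing leaves C, A-weights 1/6 : 2/3 → (1/5, 4/5).
So Q = (1/5)·C + (4/5)·A = (63/5, 12/5).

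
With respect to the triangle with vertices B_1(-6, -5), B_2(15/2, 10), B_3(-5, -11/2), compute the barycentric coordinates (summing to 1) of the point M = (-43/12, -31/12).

(2/3, 1/6, 1/6)

Signed area of the reference triangle: [B_1B_2B_3] = ½·((-6)·(10−(-11/2)) + (15/2)·(-11/2−(-5)) + (-5)·(-5−10)) = ½·(-93 − 15/4 + 75) = -87/8.
[MB_2B_3] = ½·((-43/12)·(10−(-11/2)) + (15/2)·(-11/2−(-31/12)) + (-5)·(-31/12−10)) = ½·(-1333/24 − 175/8 + 755/12) = -29/4, so the B_1-coordinate is (-29/4)/(-87/8) = 2/3.
[B_1MB_3] = ½·((-6)·(-31/12−(-11/2)) + (-43/12)·(-11/2−(-5)) + (-5)·(-5−(-31/12))) = ½·(-35/2 + 43/24 + 145/12) = -29/16, so the B_2-coordinate is 1/6.
[B_1B_2M] = ½·((-6)·(10−(-31/12)) + (15/2)·(-31/12−(-5)) + (-43/12)·(-5−10)) = ½·(-151/2 + 145/8 + 215/4) = -29/16, so the B_3-coordinate is 1/6.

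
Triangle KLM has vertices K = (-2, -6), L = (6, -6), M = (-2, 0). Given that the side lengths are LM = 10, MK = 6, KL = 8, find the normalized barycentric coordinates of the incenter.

The incenter has barycentric coordinates proportional to the opposite side lengths: (10 : 6 : 8).
Normalizing by 10+6+8 = 24 gives (5/12, 1/4, 1/3).

(5/12, 1/4, 1/3)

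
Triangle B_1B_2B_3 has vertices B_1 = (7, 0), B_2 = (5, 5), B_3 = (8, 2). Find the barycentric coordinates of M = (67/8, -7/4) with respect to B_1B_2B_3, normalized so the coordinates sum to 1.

(9/8, -1/2, 3/8)

Signed area of the reference triangle: [B_1B_2B_3] = ½·(7·(5−2) + 5·(2−0) + 8·(0−5)) = ½·(21 + 10 − 40) = -9/2.
[MB_2B_3] = ½·((67/8)·(5−2) + 5·(2−(-7/4)) + 8·(-7/4−5)) = ½·(201/8 + 75/4 − 54) = -81/16, so the B_1-coordinate is (-81/16)/(-9/2) = 9/8.
[B_1MB_3] = ½·(7·(-7/4−2) + (67/8)·(2−0) + 8·(0−(-7/4))) = ½·(-105/4 + 67/4 + 14) = 9/4, so the B_2-coordinate is -1/2.
[B_1B_2M] = ½·(7·(5−(-7/4)) + 5·(-7/4−0) + (67/8)·(0−5)) = ½·(189/4 − 35/4 − 335/8) = -27/16, so the B_3-coordinate is 3/8.
Check: 9/8 − 1/2 + 3/8 = 1.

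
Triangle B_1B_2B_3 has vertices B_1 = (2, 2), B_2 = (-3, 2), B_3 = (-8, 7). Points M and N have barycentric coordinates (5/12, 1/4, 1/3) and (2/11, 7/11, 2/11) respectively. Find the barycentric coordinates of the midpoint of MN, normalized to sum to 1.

(79/264, 39/88, 17/66)

Since both coordinate triples sum to 1, the midpoint's barycentrics are the componentwise average.
(5/12+2/11)/2 = 79/264; similarly 39/88 and 17/66.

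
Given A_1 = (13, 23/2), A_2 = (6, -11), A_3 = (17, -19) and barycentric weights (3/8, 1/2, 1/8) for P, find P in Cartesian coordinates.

(10, -57/16)

P = (3/8)·A_1 + (1/2)·A_2 + (1/8)·A_3.
x-coordinate: (3/8)·13 + (1/2)·6 + (1/8)·17 = 10.
y-coordinate: (3/8)·(23/2) + (1/2)·(-11) + (1/8)·(-19) = -57/16.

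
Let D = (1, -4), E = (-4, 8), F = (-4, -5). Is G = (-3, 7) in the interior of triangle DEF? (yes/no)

no

Barycentric coordinates of G: (1/5, 59/65, -7/65).
The three coordinates are positive, positive, negative; a point is interior exactly when all three are positive.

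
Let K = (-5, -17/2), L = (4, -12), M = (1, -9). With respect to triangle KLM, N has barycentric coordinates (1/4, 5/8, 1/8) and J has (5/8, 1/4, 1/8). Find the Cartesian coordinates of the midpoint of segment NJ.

(-5/16, -323/32)

Barycentric coordinates of the midpoint are the average: (7/16, 7/16, 1/8).
Converting: (7/16)·K + (7/16)·L + (1/8)·M = (-5/16, -323/32).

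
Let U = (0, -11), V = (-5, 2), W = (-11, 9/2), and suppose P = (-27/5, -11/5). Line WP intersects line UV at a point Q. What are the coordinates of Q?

(-5/3, -20/3)

Barycentric coordinates of P with respect to UVW: (2/5, 1/5, 2/5).
On side UV the W-coordinate is zero; dropping P's W-weight 2/5 and renormalizing the remaining 2/5 : 1/5 gives weights 2/3, 1/3 on U, V.
Q = (2/3)·(0, -11) + (1/3)·(-5, 2) = (-5/3, -20/3).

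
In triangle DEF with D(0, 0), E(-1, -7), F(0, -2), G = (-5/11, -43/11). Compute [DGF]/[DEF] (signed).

[DEF] = ½·(0·(-7−(-2)) + (-1)·(-2−0) + 0·(0−(-7))) = ½·(0 + 2 + 0) = 1.
[DGF] = ½·(0·(-43/11−(-2)) + (-5/11)·(-2−0) + 0·(0−(-43/11))) = ½·(0 + 10/11 + 0) = 5/11, so the ratio is (5/11)/1 = 5/11.

5/11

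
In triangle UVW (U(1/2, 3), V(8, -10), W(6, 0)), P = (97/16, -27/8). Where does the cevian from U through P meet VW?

(48/7, -30/7)

Barycentric coordinates of P with respect to UVW: (1/8, 3/8, 1/2).
On side VW the U-coordinate is zero; dropping P's U-weight 1/8 and renormalizing the remaining 3/8 : 1/2 gives weights 3/7, 4/7 on V, W.
Q = (3/7)·(8, -10) + (4/7)·(6, 0) = (48/7, -30/7).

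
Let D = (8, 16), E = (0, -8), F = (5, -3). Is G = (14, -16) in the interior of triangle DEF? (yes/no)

no

Barycentric coordinates of G: (-11/8, -21/8, 5).
The three coordinates are negative, negative, positive; a point is interior exactly when all three are positive.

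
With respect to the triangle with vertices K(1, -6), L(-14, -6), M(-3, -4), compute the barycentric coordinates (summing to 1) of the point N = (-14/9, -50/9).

Signed area of the reference triangle: [KLM] = ½·(1·(-6−(-4)) + (-14)·(-4−(-6)) + (-3)·(-6−(-6))) = ½·(-2 − 28 + 0) = -15.
[NLM] = ½·((-14/9)·(-6−(-4)) + (-14)·(-4−(-50/9)) + (-3)·(-50/9−(-6))) = ½·(28/9 − 196/9 − 4/3) = -10, so the K-coordinate is (-10)/(-15) = 2/3.
[KNM] = ½·(1·(-50/9−(-4)) + (-14/9)·(-4−(-6)) + (-3)·(-6−(-50/9))) = ½·(-14/9 − 28/9 + 4/3) = -5/3, so the L-coordinate is 1/9.
[KLN] = ½·(1·(-6−(-50/9)) + (-14)·(-50/9−(-6)) + (-14/9)·(-6−(-6))) = ½·(-4/9 − 56/9 + 0) = -10/3, so the M-coordinate is 2/9.
Check: 2/3 + 1/9 + 2/9 = 1.

(2/3, 1/9, 2/9)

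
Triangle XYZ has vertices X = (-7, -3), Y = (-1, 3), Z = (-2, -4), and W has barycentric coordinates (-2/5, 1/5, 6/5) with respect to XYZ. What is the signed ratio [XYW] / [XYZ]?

6/5

The signed ratio [XYW]/[XYZ] equals the barycentric coordinate of W at vertex Z, which is 6/5.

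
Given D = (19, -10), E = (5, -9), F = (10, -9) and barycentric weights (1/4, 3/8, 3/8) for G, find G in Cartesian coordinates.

(83/8, -37/4)

G = (1/4)·D + (3/8)·E + (3/8)·F.
x-coordinate: (1/4)·19 + (3/8)·5 + (3/8)·10 = 83/8.
y-coordinate: (1/4)·(-10) + (3/8)·(-9) + (3/8)·(-9) = -37/4.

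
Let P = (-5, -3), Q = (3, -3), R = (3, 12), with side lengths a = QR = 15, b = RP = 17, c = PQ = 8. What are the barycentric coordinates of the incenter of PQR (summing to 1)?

(3/8, 17/40, 1/5)

The incenter has barycentric coordinates proportional to the opposite side lengths: (15 : 17 : 8).
Normalizing by 15+17+8 = 40 gives (3/8, 17/40, 1/5).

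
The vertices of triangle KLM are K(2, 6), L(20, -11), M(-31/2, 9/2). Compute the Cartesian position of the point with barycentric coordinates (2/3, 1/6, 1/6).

N = (2/3)·K + (1/6)·L + (1/6)·M.
x-coordinate: (2/3)·2 + (1/6)·20 + (1/6)·(-31/2) = 25/12.
y-coordinate: (2/3)·6 + (1/6)·(-11) + (1/6)·(9/2) = 35/12.

(25/12, 35/12)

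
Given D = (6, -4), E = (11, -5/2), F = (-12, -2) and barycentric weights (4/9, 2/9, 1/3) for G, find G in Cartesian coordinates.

G = (4/9)·D + (2/9)·E + (1/3)·F.
x-coordinate: (4/9)·6 + (2/9)·11 + (1/3)·(-12) = 10/9.
y-coordinate: (4/9)·(-4) + (2/9)·(-5/2) + (1/3)·(-2) = -3.

(10/9, -3)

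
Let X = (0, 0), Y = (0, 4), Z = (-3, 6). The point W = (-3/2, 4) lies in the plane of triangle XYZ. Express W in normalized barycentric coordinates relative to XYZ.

(1/4, 1/4, 1/2)

Signed area of the reference triangle: [XYZ] = ½·(0·(4−6) + 0·(6−0) + (-3)·(0−4)) = ½·(0 + 0 + 12) = 6.
[WYZ] = ½·((-3/2)·(4−6) + 0·(6−4) + (-3)·(4−4)) = ½·(3 + 0 + 0) = 3/2, so the X-coordinate is (3/2)/6 = 1/4.
[XWZ] = ½·(0·(4−6) + (-3/2)·(6−0) + (-3)·(0−4)) = ½·(0 − 9 + 12) = 3/2, so the Y-coordinate is 1/4.
[XYW] = ½·(0·(4−4) + 0·(4−0) + (-3/2)·(0−4)) = ½·(0 + 0 + 6) = 3, so the Z-coordinate is 1/2.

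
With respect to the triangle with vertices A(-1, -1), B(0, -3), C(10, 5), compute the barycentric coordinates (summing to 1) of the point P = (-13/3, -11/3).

Signed area of the reference triangle: [ABC] = ½·((-1)·(-3−5) + 0·(5−(-1)) + 10·(-1−(-3))) = ½·(8 + 0 + 20) = 14.
[PBC] = ½·((-13/3)·(-3−5) + 0·(5−(-11/3)) + 10·(-11/3−(-3))) = ½·(104/3 + 0 − 20/3) = 14, so the A-coordinate is 14/14 = 1.
[APC] = ½·((-1)·(-11/3−5) + (-13/3)·(5−(-1)) + 10·(-1−(-11/3))) = ½·(26/3 − 26 + 80/3) = 14/3, so the B-coordinate is 1/3.
[ABP] = ½·((-1)·(-3−(-11/3)) + 0·(-11/3−(-1)) + (-13/3)·(-1−(-3))) = ½·(-2/3 + 0 − 26/3) = -14/3, so the C-coordinate is -1/3.

(1, 1/3, -1/3)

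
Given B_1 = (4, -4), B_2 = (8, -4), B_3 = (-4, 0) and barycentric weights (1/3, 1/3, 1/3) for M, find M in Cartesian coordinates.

(8/3, -8/3)

M = (1/3)·B_1 + (1/3)·B_2 + (1/3)·B_3.
x-coordinate: (1/3)·4 + (1/3)·8 + (1/3)·(-4) = 8/3.
y-coordinate: (1/3)·(-4) + (1/3)·(-4) + (1/3)·0 = -8/3.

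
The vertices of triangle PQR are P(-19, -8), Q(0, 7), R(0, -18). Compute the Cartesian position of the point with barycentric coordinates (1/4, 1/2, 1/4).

S = (1/4)·P + (1/2)·Q + (1/4)·R.
x-coordinate: (1/4)·(-19) + (1/2)·0 + (1/4)·0 = -19/4.
y-coordinate: (1/4)·(-8) + (1/2)·7 + (1/4)·(-18) = -3.

(-19/4, -3)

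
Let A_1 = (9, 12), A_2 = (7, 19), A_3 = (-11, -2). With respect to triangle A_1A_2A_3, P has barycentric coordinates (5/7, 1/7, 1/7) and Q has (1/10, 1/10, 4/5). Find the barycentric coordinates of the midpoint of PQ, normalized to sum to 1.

Since both coordinate triples sum to 1, the midpoint's barycentrics are the componentwise average.
(5/7+1/10)/2 = 57/140; similarly 17/140 and 33/70.

(57/140, 17/140, 33/70)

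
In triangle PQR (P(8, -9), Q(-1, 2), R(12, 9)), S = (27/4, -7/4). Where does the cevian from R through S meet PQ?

(5, -16/3)

Barycentric coordinates of S with respect to PQR: (1/2, 1/4, 1/4).
On side PQ the R-coordinate is zero; dropping S's R-weight 1/4 and renormalizing the remaining 1/2 : 1/4 gives weights 2/3, 1/3 on P, Q.
T = (2/3)·(8, -9) + (1/3)·(-1, 2) = (5, -16/3).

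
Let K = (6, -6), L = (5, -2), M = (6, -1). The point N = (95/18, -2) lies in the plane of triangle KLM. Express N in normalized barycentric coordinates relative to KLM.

(1/18, 13/18, 2/9)

Signed area of the reference triangle: [KLM] = ½·(6·(-2−(-1)) + 5·(-1−(-6)) + 6·(-6−(-2))) = ½·(-6 + 25 − 24) = -5/2.
[NLM] = ½·((95/18)·(-2−(-1)) + 5·(-1−(-2)) + 6·(-2−(-2))) = ½·(-95/18 + 5 + 0) = -5/36, so the K-coordinate is (-5/36)/(-5/2) = 1/18.
[KNM] = ½·(6·(-2−(-1)) + (95/18)·(-1−(-6)) + 6·(-6−(-2))) = ½·(-6 + 475/18 − 24) = -65/36, so the L-coordinate is 13/18.
[KLN] = ½·(6·(-2−(-2)) + 5·(-2−(-6)) + (95/18)·(-6−(-2))) = ½·(0 + 20 − 190/9) = -5/9, so the M-coordinate is 2/9.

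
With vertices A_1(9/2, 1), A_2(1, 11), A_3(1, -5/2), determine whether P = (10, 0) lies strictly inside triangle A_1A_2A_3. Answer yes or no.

Barycentric coordinates of P: (18/7, -13/27, -206/189).
The three coordinates are positive, negative, negative; a point is interior exactly when all three are positive.

no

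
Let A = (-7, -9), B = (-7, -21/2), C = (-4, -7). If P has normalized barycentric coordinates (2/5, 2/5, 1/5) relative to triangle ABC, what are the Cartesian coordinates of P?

(-32/5, -46/5)

P = (2/5)·A + (2/5)·B + (1/5)·C.
x-coordinate: (2/5)·(-7) + (2/5)·(-7) + (1/5)·(-4) = -32/5.
y-coordinate: (2/5)·(-9) + (2/5)·(-21/2) + (1/5)·(-7) = -46/5.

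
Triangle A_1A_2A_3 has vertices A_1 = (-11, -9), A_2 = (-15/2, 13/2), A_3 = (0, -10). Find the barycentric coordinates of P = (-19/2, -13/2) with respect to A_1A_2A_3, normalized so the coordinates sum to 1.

(3/4, 1/6, 1/12)

Signed area of the reference triangle: [A_1A_2A_3] = ½·((-11)·(13/2−(-10)) + (-15/2)·(-10−(-9)) + 0·(-9−(13/2))) = ½·(-363/2 + 15/2 + 0) = -87.
[PA_2A_3] = ½·((-19/2)·(13/2−(-10)) + (-15/2)·(-10−(-13/2)) + 0·(-13/2−(13/2))) = ½·(-627/4 + 105/4 + 0) = -261/4, so the A_1-coordinate is (-261/4)/(-87) = 3/4.
[A_1PA_3] = ½·((-11)·(-13/2−(-10)) + (-19/2)·(-10−(-9)) + 0·(-9−(-13/2))) = ½·(-77/2 + 19/2 + 0) = -29/2, so the A_2-coordinate is 1/6.
[A_1A_2P] = ½·((-11)·(13/2−(-13/2)) + (-15/2)·(-13/2−(-9)) + (-19/2)·(-9−(13/2))) = ½·(-143 − 75/4 + 589/4) = -29/4, so the A_3-coordinate is 1/12.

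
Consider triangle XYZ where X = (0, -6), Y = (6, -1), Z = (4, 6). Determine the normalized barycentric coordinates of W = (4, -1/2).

Signed area of the reference triangle: [XYZ] = ½·(0·(-1−6) + 6·(6−(-6)) + 4·(-6−(-1))) = ½·(0 + 72 − 20) = 26.
[WYZ] = ½·(4·(-1−6) + 6·(6−(-1/2)) + 4·(-1/2−(-1))) = ½·(-28 + 39 + 2) = 13/2, so the X-coordinate is (13/2)/26 = 1/4.
[XWZ] = ½·(0·(-1/2−6) + 4·(6−(-6)) + 4·(-6−(-1/2))) = ½·(0 + 48 − 22) = 13, so the Y-coordinate is 1/2.
[XYW] = ½·(0·(-1−(-1/2)) + 6·(-1/2−(-6)) + 4·(-6−(-1))) = ½·(0 + 33 − 20) = 13/2, so the Z-coordinate is 1/4.
Check: 1/4 + 1/2 + 1/4 = 1.

(1/4, 1/2, 1/4)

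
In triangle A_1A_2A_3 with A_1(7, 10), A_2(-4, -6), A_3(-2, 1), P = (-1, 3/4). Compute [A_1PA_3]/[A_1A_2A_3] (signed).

1/4

[A_1A_2A_3] = ½·(7·(-6−1) + (-4)·(1−10) + (-2)·(10−(-6))) = ½·(-49 + 36 − 32) = -45/2.
[A_1PA_3] = ½·(7·(3/4−1) + (-1)·(1−10) + (-2)·(10−(3/4))) = ½·(-7/4 + 9 − 37/2) = -45/8, so the ratio is (-45/8)/(-45/2) = 1/4.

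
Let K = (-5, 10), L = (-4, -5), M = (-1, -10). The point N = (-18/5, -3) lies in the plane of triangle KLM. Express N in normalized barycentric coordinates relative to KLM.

Signed area of the reference triangle: [KLM] = ½·((-5)·(-5−(-10)) + (-4)·(-10−10) + (-1)·(10−(-5))) = ½·(-25 + 80 − 15) = 20.
[NLM] = ½·((-18/5)·(-5−(-10)) + (-4)·(-10−(-3)) + (-1)·(-3−(-5))) = ½·(-18 + 28 − 2) = 4, so the K-coordinate is 4/20 = 1/5.
[KNM] = ½·((-5)·(-3−(-10)) + (-18/5)·(-10−10) + (-1)·(10−(-3))) = ½·(-35 + 72 − 13) = 12, so the L-coordinate is 3/5.
[KLN] = ½·((-5)·(-5−(-3)) + (-4)·(-3−10) + (-18/5)·(10−(-5))) = ½·(10 + 52 − 54) = 4, so the M-coordinate is 1/5.
Check: 1/5 + 3/5 + 1/5 = 1.

(1/5, 3/5, 1/5)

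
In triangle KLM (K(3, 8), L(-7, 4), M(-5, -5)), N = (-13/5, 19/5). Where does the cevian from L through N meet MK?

Barycentric coordinates of N with respect to KLM: (2/5, 2/5, 1/5).
On side MK the L-coordinate is zero; dropping N's L-weight 2/5 and renormalizing the remaining 1/5 : 2/5 gives weights 1/3, 2/3 on M, K.
J = (1/3)·(-5, -5) + (2/3)·(3, 8) = (1/3, 11/3).

(1/3, 11/3)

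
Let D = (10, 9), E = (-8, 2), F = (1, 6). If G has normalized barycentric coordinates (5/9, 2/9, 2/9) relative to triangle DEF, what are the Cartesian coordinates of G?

G = (5/9)·D + (2/9)·E + (2/9)·F.
x-coordinate: (5/9)·10 + (2/9)·(-8) + (2/9)·1 = 4.
y-coordinate: (5/9)·9 + (2/9)·2 + (2/9)·6 = 61/9.

(4, 61/9)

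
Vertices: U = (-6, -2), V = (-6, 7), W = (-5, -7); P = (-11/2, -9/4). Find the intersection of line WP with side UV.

(-6, 5/2)

Barycentric coordinates of P with respect to UVW: (1/4, 1/4, 1/2).
On side UV the W-coordinate is zero; dropping P's W-weight 1/2 and renormalizing the remaining 1/4 : 1/4 gives weights 1/2, 1/2 on U, V.
Q = (1/2)·(-6, -2) + (1/2)·(-6, 7) = (-6, 5/2).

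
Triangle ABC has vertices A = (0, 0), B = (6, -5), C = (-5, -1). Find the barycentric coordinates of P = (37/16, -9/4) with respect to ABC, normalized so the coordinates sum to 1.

(1/2, 7/16, 1/16)

Signed area of the reference triangle: [ABC] = ½·(0·(-5−(-1)) + 6·(-1−0) + (-5)·(0−(-5))) = ½·(0 − 6 − 25) = -31/2.
[PBC] = ½·((37/16)·(-5−(-1)) + 6·(-1−(-9/4)) + (-5)·(-9/4−(-5))) = ½·(-37/4 + 15/2 − 55/4) = -31/4, so the A-coordinate is (-31/4)/(-31/2) = 1/2.
[APC] = ½·(0·(-9/4−(-1)) + (37/16)·(-1−0) + (-5)·(0−(-9/4))) = ½·(0 − 37/16 − 45/4) = -217/32, so the B-coordinate is 7/16.
[ABP] = ½·(0·(-5−(-9/4)) + 6·(-9/4−0) + (37/16)·(0−(-5))) = ½·(0 − 27/2 + 185/16) = -31/32, so the C-coordinate is 1/16.
Check: 1/2 + 7/16 + 1/16 = 1.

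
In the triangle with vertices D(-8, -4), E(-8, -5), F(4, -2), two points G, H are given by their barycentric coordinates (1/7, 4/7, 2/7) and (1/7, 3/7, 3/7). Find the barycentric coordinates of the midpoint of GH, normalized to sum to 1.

Since both coordinate triples sum to 1, the midpoint's barycentrics are the componentwise average.
(1/7+1/7)/2 = 1/7; similarly 1/2 and 5/14.

(1/7, 1/2, 5/14)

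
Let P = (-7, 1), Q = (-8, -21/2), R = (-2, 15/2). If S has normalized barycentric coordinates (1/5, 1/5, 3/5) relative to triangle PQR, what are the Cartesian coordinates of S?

S = (1/5)·P + (1/5)·Q + (3/5)·R.
x-coordinate: (1/5)·(-7) + (1/5)·(-8) + (3/5)·(-2) = -21/5.
y-coordinate: (1/5)·1 + (1/5)·(-21/2) + (3/5)·(15/2) = 13/5.

(-21/5, 13/5)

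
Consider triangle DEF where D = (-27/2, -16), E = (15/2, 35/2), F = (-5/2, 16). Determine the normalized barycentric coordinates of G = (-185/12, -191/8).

Signed area of the reference triangle: [DEF] = ½·((-27/2)·(35/2−16) + (15/2)·(16−(-16)) + (-5/2)·(-16−(35/2))) = ½·(-81/4 + 240 + 335/4) = 607/4.
[GEF] = ½·((-185/12)·(35/2−16) + (15/2)·(16−(-191/8)) + (-5/2)·(-191/8−(35/2))) = ½·(-185/8 + 4785/16 + 1655/16) = 3035/16, so the D-coordinate is (3035/16)/(607/4) = 5/4.
[DGF] = ½·((-27/2)·(-191/8−16) + (-185/12)·(16−(-16)) + (-5/2)·(-16−(-191/8))) = ½·(8613/16 − 1480/3 − 315/16) = 607/48, so the E-coordinate is 1/12.
[DEG] = ½·((-27/2)·(35/2−(-191/8)) + (15/2)·(-191/8−(-16)) + (-185/12)·(-16−(35/2))) = ½·(-8937/16 − 945/16 + 12395/24) = -607/12, so the F-coordinate is -1/3.
Check: 5/4 + 1/12 − 1/3 = 1.

(5/4, 1/12, -1/3)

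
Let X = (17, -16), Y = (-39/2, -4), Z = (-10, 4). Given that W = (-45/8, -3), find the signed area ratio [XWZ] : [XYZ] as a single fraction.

[XYZ] = ½·(17·(-4−4) + (-39/2)·(4−(-16)) + (-10)·(-16−(-4))) = ½·(-136 − 390 + 120) = -203.
[XWZ] = ½·(17·(-3−4) + (-45/8)·(4−(-16)) + (-10)·(-16−(-3))) = ½·(-119 − 225/2 + 130) = -203/4, so the ratio is (-203/4)/(-203) = 1/4.

1/4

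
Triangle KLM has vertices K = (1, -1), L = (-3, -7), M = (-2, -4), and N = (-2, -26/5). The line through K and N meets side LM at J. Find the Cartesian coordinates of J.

(-11/4, -25/4)

Barycentric coordinates of N with respect to KLM: (1/5, 3/5, 1/5).
On side LM the K-coordinate is zero; dropping N's K-weight 1/5 and renormalizing the remaining 3/5 : 1/5 gives weights 3/4, 1/4 on L, M.
J = (3/4)·(-3, -7) + (1/4)·(-2, -4) = (-11/4, -25/4).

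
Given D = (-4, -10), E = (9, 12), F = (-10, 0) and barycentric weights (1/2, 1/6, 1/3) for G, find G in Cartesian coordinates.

G = (1/2)·D + (1/6)·E + (1/3)·F.
x-coordinate: (1/2)·(-4) + (1/6)·9 + (1/3)·(-10) = -23/6.
y-coordinate: (1/2)·(-10) + (1/6)·12 + (1/3)·0 = -3.

(-23/6, -3)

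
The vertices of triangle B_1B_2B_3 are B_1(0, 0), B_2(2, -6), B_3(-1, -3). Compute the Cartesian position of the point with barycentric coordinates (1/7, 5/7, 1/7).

M = (1/7)·B_1 + (5/7)·B_2 + (1/7)·B_3.
x-coordinate: (1/7)·0 + (5/7)·2 + (1/7)·(-1) = 9/7.
y-coordinate: (1/7)·0 + (5/7)·(-6) + (1/7)·(-3) = -33/7.

(9/7, -33/7)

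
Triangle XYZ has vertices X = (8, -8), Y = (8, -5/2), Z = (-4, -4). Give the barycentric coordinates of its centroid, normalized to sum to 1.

The centroid is the average of the vertices, so each weight is 1/3.

(1/3, 1/3, 1/3)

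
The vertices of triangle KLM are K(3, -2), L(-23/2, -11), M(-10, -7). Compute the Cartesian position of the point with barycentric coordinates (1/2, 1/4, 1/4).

(-31/8, -11/2)

N = (1/2)·K + (1/4)·L + (1/4)·M.
x-coordinate: (1/2)·3 + (1/4)·(-23/2) + (1/4)·(-10) = -31/8.
y-coordinate: (1/2)·(-2) + (1/4)·(-11) + (1/4)·(-7) = -11/2.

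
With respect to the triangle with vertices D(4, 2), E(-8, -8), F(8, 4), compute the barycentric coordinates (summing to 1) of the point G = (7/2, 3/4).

(1/8, 1/4, 5/8)

Signed area of the reference triangle: [DEF] = ½·(4·(-8−4) + (-8)·(4−2) + 8·(2−(-8))) = ½·(-48 − 16 + 80) = 8.
[GEF] = ½·((7/2)·(-8−4) + (-8)·(4−(3/4)) + 8·(3/4−(-8))) = ½·(-42 − 26 + 70) = 1, so the D-coordinate is 1/8 = 1/8.
[DGF] = ½·(4·(3/4−4) + (7/2)·(4−2) + 8·(2−(3/4))) = ½·(-13 + 7 + 10) = 2, so the E-coordinate is 1/4.
[DEG] = ½·(4·(-8−(3/4)) + (-8)·(3/4−2) + (7/2)·(2−(-8))) = ½·(-35 + 10 + 35) = 5, so the F-coordinate is 5/8.
Check: 1/8 + 1/4 + 5/8 = 1.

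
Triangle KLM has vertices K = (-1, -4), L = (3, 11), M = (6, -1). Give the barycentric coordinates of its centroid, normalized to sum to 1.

The centroid is the average of the vertices, so each weight is 1/3.

(1/3, 1/3, 1/3)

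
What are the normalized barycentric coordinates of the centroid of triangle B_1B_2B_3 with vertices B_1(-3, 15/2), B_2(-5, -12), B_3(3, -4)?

(1/3, 1/3, 1/3)

The centroid is the average of the vertices, so each weight is 1/3.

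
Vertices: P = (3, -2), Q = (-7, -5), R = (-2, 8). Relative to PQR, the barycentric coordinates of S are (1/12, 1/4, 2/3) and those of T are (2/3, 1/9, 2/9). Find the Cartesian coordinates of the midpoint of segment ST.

(-37/36, 137/72)

Barycentric coordinates of the midpoint are the average: (3/8, 13/72, 4/9).
Converting: (3/8)·P + (13/72)·Q + (4/9)·R = (-37/36, 137/72).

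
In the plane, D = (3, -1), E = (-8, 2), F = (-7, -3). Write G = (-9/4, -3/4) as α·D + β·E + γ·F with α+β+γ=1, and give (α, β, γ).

Signed area of the reference triangle: [DEF] = ½·(3·(2−(-3)) + (-8)·(-3−(-1)) + (-7)·(-1−2)) = ½·(15 + 16 + 21) = 26.
[GEF] = ½·((-9/4)·(2−(-3)) + (-8)·(-3−(-3/4)) + (-7)·(-3/4−2)) = ½·(-45/4 + 18 + 77/4) = 13, so the D-coordinate is 13/26 = 1/2.
[DGF] = ½·(3·(-3/4−(-3)) + (-9/4)·(-3−(-1)) + (-7)·(-1−(-3/4))) = ½·(27/4 + 9/2 + 7/4) = 13/2, so the E-coordinate is 1/4.
[DEG] = ½·(3·(2−(-3/4)) + (-8)·(-3/4−(-1)) + (-9/4)·(-1−2)) = ½·(33/4 − 2 + 27/4) = 13/2, so the F-coordinate is 1/4.

(1/2, 1/4, 1/4)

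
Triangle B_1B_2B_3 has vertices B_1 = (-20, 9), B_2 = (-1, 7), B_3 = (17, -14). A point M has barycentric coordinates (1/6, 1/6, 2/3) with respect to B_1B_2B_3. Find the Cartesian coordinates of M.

(47/6, -20/3)

M = (1/6)·B_1 + (1/6)·B_2 + (2/3)·B_3.
x-coordinate: (1/6)·(-20) + (1/6)·(-1) + (2/3)·17 = 47/6.
y-coordinate: (1/6)·9 + (1/6)·7 + (2/3)·(-14) = -20/3.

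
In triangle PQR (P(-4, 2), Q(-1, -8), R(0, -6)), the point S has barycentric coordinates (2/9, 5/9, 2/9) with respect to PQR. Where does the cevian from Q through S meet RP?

Line QS meets RP where the Q-coordinate vanishes; zeroing S's Q-weight and renormalizing leaves R, P-weights 2/9 : 2/9 → (1/2, 1/2).
So T = (1/2)·R + (1/2)·P = (-2, -2).

(-2, -2)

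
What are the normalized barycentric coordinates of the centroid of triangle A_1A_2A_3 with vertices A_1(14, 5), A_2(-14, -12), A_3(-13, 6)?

The centroid is the average of the vertices, so each weight is 1/3.

(1/3, 1/3, 1/3)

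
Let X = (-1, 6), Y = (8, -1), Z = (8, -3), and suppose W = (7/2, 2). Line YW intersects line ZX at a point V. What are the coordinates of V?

(2, 3)

Barycentric coordinates of W with respect to XYZ: (1/2, 1/4, 1/4).
On side ZX the Y-coordinate is zero; dropping W's Y-weight 1/4 and renormalizing the remaining 1/4 : 1/2 gives weights 1/3, 2/3 on Z, X.
V = (1/3)·(8, -3) + (2/3)·(-1, 6) = (2, 3).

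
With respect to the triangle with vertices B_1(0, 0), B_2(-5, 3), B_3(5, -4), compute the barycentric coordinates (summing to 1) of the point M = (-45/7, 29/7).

Signed area of the reference triangle: [B_1B_2B_3] = ½·(0·(3−(-4)) + (-5)·(-4−0) + 5·(0−3)) = ½·(0 + 20 − 15) = 5/2.
[MB_2B_3] = ½·((-45/7)·(3−(-4)) + (-5)·(-4−(29/7)) + 5·(29/7−3)) = ½·(-45 + 285/7 + 40/7) = 5/7, so the B_1-coordinate is (5/7)/(5/2) = 2/7.
[B_1MB_3] = ½·(0·(29/7−(-4)) + (-45/7)·(-4−0) + 5·(0−(29/7))) = ½·(0 + 180/7 − 145/7) = 5/2, so the B_2-coordinate is 1.
[B_1B_2M] = ½·(0·(3−(29/7)) + (-5)·(29/7−0) + (-45/7)·(0−3)) = ½·(0 − 145/7 + 135/7) = -5/7, so the B_3-coordinate is -2/7.
Check: 2/7 + 1 − 2/7 = 1.

(2/7, 1, -2/7)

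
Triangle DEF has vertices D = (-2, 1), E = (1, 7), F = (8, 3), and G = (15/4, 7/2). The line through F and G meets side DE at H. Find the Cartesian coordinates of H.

Barycentric coordinates of G with respect to DEF: (1/4, 1/4, 1/2).
On side DE the F-coordinate is zero; dropping G's F-weight 1/2 and renormalizing the remaining 1/4 : 1/4 gives weights 1/2, 1/2 on D, E.
H = (1/2)·(-2, 1) + (1/2)·(1, 7) = (-1/2, 4).

(-1/2, 4)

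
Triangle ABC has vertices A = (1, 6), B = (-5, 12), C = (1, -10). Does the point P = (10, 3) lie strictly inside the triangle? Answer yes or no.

Barycentric coordinates of P: (23/8, -3/2, -3/8).
The three coordinates are positive, negative, negative; a point is interior exactly when all three are positive.

no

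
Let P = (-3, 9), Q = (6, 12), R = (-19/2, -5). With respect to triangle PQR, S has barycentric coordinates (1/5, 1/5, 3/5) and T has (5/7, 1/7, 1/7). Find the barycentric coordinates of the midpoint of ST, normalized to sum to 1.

Since both coordinate triples sum to 1, the midpoint's barycentrics are the componentwise average.
(1/5+5/7)/2 = 16/35; similarly 6/35 and 13/35.

(16/35, 6/35, 13/35)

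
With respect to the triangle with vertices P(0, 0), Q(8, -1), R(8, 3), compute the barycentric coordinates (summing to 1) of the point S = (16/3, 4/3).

(1/3, 1/6, 1/2)

Signed area of the reference triangle: [PQR] = ½·(0·(-1−3) + 8·(3−0) + 8·(0−(-1))) = ½·(0 + 24 + 8) = 16.
[SQR] = ½·((16/3)·(-1−3) + 8·(3−(4/3)) + 8·(4/3−(-1))) = ½·(-64/3 + 40/3 + 56/3) = 16/3, so the P-coordinate is (16/3)/16 = 1/3.
[PSR] = ½·(0·(4/3−3) + (16/3)·(3−0) + 8·(0−(4/3))) = ½·(0 + 16 − 32/3) = 8/3, so the Q-coordinate is 1/6.
[PQS] = ½·(0·(-1−(4/3)) + 8·(4/3−0) + (16/3)·(0−(-1))) = ½·(0 + 32/3 + 16/3) = 8, so the R-coordinate is 1/2.
Check: 1/3 + 1/6 + 1/2 = 1.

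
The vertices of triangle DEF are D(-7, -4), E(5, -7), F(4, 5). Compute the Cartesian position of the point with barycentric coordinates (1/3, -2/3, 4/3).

(-1/3, 10)

G = (1/3)·D + (-2/3)·E + (4/3)·F.
x-coordinate: (1/3)·(-7) + (-2/3)·5 + (4/3)·4 = -1/3.
y-coordinate: (1/3)·(-4) + (-2/3)·(-7) + (4/3)·5 = 10.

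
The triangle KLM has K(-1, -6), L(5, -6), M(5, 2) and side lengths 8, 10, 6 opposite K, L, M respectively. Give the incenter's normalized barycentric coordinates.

The incenter has barycentric coordinates proportional to the opposite side lengths: (8 : 10 : 6).
Normalizing by 8+10+6 = 24 gives (1/3, 5/12, 1/4).

(1/3, 5/12, 1/4)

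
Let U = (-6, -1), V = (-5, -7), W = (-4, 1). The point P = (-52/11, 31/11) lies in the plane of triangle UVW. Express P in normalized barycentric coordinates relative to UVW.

(6/11, -4/11, 9/11)

Signed area of the reference triangle: [UVW] = ½·((-6)·(-7−1) + (-5)·(1−(-1)) + (-4)·(-1−(-7))) = ½·(48 − 10 − 24) = 7.
[PVW] = ½·((-52/11)·(-7−1) + (-5)·(1−(31/11)) + (-4)·(31/11−(-7))) = ½·(416/11 + 100/11 − 432/11) = 42/11, so the U-coordinate is (42/11)/7 = 6/11.
[UPW] = ½·((-6)·(31/11−1) + (-52/11)·(1−(-1)) + (-4)·(-1−(31/11))) = ½·(-120/11 − 104/11 + 168/11) = -28/11, so the V-coordinate is -4/11.
[UVP] = ½·((-6)·(-7−(31/11)) + (-5)·(31/11−(-1)) + (-52/11)·(-1−(-7))) = ½·(648/11 − 210/11 − 312/11) = 63/11, so the W-coordinate is 9/11.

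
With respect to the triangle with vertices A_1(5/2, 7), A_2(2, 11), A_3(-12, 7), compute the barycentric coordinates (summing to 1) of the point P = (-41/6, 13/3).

(1, -2/3, 2/3)

Signed area of the reference triangle: [A_1A_2A_3] = ½·((5/2)·(11−7) + 2·(7−7) + (-12)·(7−11)) = ½·(10 + 0 + 48) = 29.
[PA_2A_3] = ½·((-41/6)·(11−7) + 2·(7−(13/3)) + (-12)·(13/3−11)) = ½·(-82/3 + 16/3 + 80) = 29, so the A_1-coordinate is 29/29 = 1.
[A_1PA_3] = ½·((5/2)·(13/3−7) + (-41/6)·(7−7) + (-12)·(7−(13/3))) = ½·(-20/3 + 0 − 32) = -58/3, so the A_2-coordinate is -2/3.
[A_1A_2P] = ½·((5/2)·(11−(13/3)) + 2·(13/3−7) + (-41/6)·(7−11)) = ½·(50/3 − 16/3 + 82/3) = 58/3, so the A_3-coordinate is 2/3.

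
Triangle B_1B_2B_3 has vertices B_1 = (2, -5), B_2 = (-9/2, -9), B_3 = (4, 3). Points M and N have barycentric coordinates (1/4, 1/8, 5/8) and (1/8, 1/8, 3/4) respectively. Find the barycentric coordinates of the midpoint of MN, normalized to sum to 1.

(3/16, 1/8, 11/16)

Since both coordinate triples sum to 1, the midpoint's barycentrics are the componentwise average.
(1/4+1/8)/2 = 3/16; similarly 1/8 and 11/16.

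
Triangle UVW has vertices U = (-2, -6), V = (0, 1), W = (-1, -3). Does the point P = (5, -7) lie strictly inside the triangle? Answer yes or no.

no

Barycentric coordinates of P: (-28, -22, 51).
The three coordinates are negative, negative, positive; a point is interior exactly when all three are positive.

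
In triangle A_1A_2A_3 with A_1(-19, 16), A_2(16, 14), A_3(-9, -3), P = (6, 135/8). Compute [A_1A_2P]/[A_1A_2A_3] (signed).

[A_1A_2A_3] = ½·((-19)·(14−(-3)) + 16·(-3−16) + (-9)·(16−14)) = ½·(-323 − 304 − 18) = -645/2.
[A_1A_2P] = ½·((-19)·(14−(135/8)) + 16·(135/8−16) + 6·(16−14)) = ½·(437/8 + 14 + 12) = 645/16, so the ratio is (645/16)/(-645/2) = -1/8.

-1/8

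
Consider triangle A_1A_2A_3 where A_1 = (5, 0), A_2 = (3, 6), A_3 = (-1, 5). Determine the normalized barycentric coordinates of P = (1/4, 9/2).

Signed area of the reference triangle: [A_1A_2A_3] = ½·(5·(6−5) + 3·(5−0) + (-1)·(0−6)) = ½·(5 + 15 + 6) = 13.
[PA_2A_3] = ½·((1/4)·(6−5) + 3·(5−(9/2)) + (-1)·(9/2−6)) = ½·(1/4 + 3/2 + 3/2) = 13/8, so the A_1-coordinate is (13/8)/13 = 1/8.
[A_1PA_3] = ½·(5·(9/2−5) + (1/4)·(5−0) + (-1)·(0−(9/2))) = ½·(-5/2 + 5/4 + 9/2) = 13/8, so the A_2-coordinate is 1/8.
[A_1A_2P] = ½·(5·(6−(9/2)) + 3·(9/2−0) + (1/4)·(0−6)) = ½·(15/2 + 27/2 − 3/2) = 39/4, so the A_3-coordinate is 3/4.
Check: 1/8 + 1/8 + 3/4 = 1.

(1/8, 1/8, 3/4)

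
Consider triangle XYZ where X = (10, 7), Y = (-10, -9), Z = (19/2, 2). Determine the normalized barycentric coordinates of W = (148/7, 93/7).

(1, -4/7, 4/7)

Signed area of the reference triangle: [XYZ] = ½·(10·(-9−2) + (-10)·(2−7) + (19/2)·(7−(-9))) = ½·(-110 + 50 + 152) = 46.
[WYZ] = ½·((148/7)·(-9−2) + (-10)·(2−(93/7)) + (19/2)·(93/7−(-9))) = ½·(-1628/7 + 790/7 + 1482/7) = 46, so the X-coordinate is 46/46 = 1.
[XWZ] = ½·(10·(93/7−2) + (148/7)·(2−7) + (19/2)·(7−(93/7))) = ½·(790/7 − 740/7 − 418/7) = -184/7, so the Y-coordinate is -4/7.
[XYW] = ½·(10·(-9−(93/7)) + (-10)·(93/7−7) + (148/7)·(7−(-9))) = ½·(-1560/7 − 440/7 + 2368/7) = 184/7, so the Z-coordinate is 4/7.
Check: 1 − 4/7 + 4/7 = 1.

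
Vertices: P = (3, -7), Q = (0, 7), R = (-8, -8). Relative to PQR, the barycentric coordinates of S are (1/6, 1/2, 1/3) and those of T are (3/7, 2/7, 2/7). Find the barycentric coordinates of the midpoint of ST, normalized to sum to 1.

(25/84, 11/28, 13/42)

Since both coordinate triples sum to 1, the midpoint's barycentrics are the componentwise average.
(1/6+3/7)/2 = 25/84; similarly 11/28 and 13/42.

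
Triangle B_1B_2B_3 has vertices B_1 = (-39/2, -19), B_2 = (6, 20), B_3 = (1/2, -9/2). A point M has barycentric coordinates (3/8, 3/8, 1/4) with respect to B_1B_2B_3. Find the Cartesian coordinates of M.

M = (3/8)·B_1 + (3/8)·B_2 + (1/4)·B_3.
x-coordinate: (3/8)·(-39/2) + (3/8)·6 + (1/4)·(1/2) = -79/16.
y-coordinate: (3/8)·(-19) + (3/8)·20 + (1/4)·(-9/2) = -3/4.

(-79/16, -3/4)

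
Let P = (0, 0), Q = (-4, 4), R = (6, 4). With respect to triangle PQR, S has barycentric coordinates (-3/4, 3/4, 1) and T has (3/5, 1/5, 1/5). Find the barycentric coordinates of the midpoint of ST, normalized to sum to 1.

Since both coordinate triples sum to 1, the midpoint's barycentrics are the componentwise average.
(-3/4+3/5)/2 = -3/40; similarly 19/40 and 3/5.

(-3/40, 19/40, 3/5)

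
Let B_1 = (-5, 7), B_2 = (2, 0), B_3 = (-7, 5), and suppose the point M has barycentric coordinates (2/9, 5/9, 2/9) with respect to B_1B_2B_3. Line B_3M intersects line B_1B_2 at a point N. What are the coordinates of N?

(0, 2)

Line B_3M meets B_1B_2 where the B_3-coordinate vanishes; zeroing M's B_3-weight and renormalizing leaves B_1, B_2-weights 2/9 : 5/9 → (2/7, 5/7).
So N = (2/7)·B_1 + (5/7)·B_2 = (0, 2).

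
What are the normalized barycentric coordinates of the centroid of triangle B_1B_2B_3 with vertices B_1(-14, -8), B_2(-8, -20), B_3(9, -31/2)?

(1/3, 1/3, 1/3)

The centroid is the average of the vertices, so each weight is 1/3.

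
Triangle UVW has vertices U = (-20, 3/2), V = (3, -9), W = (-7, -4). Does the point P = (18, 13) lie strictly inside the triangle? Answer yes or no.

Barycentric coordinates of P: (-59/2, -717/20, 1327/20).
The three coordinates are negative, negative, positive; a point is interior exactly when all three are positive.

no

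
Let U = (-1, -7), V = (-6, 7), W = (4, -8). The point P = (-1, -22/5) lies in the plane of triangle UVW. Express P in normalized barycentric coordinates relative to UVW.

(3/5, 1/5, 1/5)

Signed area of the reference triangle: [UVW] = ½·((-1)·(7−(-8)) + (-6)·(-8−(-7)) + 4·(-7−7)) = ½·(-15 + 6 − 56) = -65/2.
[PVW] = ½·((-1)·(7−(-8)) + (-6)·(-8−(-22/5)) + 4·(-22/5−7)) = ½·(-15 + 108/5 − 228/5) = -39/2, so the U-coordinate is (-39/2)/(-65/2) = 3/5.
[UPW] = ½·((-1)·(-22/5−(-8)) + (-1)·(-8−(-7)) + 4·(-7−(-22/5))) = ½·(-18/5 + 1 − 52/5) = -13/2, so the V-coordinate is 1/5.
[UVP] = ½·((-1)·(7−(-22/5)) + (-6)·(-22/5−(-7)) + (-1)·(-7−7)) = ½·(-57/5 − 78/5 + 14) = -13/2, so the W-coordinate is 1/5.
Check: 3/5 + 1/5 + 1/5 = 1.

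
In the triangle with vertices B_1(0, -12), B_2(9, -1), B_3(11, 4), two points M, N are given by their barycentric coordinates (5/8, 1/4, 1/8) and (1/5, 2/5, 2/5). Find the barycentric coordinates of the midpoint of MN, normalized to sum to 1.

Since both coordinate triples sum to 1, the midpoint's barycentrics are the componentwise average.
(5/8+1/5)/2 = 33/80; similarly 13/40 and 21/80.

(33/80, 13/40, 21/80)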